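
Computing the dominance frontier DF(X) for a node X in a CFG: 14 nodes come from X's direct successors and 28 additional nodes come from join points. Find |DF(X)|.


DF(X) = direct successor contributions + join point contributions
= 14 + 28 = 42

42


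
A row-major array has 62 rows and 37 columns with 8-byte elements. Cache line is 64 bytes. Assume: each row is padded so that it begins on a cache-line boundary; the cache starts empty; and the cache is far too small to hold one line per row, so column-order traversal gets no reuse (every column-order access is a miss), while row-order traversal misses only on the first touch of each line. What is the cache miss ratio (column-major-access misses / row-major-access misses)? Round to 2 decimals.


Each row occupies 37 * 8 = 296 bytes and starts on a line boundary, so it spans ceil(296 / 64) = 5 cache lines.
Row-major traversal misses (one per line touched): 62 * ceil(37 * 8 / 64) = 310
Column-major traversal misses (no reuse, every access misses): 62 * 37 = 2294
Ratio = 2294 / 310 = 7.4

7.4


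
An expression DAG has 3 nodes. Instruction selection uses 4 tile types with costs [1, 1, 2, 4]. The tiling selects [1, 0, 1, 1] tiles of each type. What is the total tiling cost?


Total cost = sum(count_i * cost_i)
= 1*1 + 0*1 + 1*2 + 1*4
= 7

7


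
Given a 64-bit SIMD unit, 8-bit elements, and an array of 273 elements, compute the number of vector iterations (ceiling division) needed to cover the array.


Width = 64 / 8 = 8 elements per vector op
Iterations = ceil(273 / 8) = 35

35


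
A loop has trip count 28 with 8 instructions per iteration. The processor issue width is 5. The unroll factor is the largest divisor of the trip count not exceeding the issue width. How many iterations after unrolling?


Largest divisor of 28 <= 5 is 4
New iterations = 28 / 4 = 7

7


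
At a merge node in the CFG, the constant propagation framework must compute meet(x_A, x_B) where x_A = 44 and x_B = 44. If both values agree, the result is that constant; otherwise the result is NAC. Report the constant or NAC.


Meet operation: if both paths give the same constant, result is that constant; if they differ, result is NAC (not-a-constant).
Path A: 44, Path B: 44 -> equal
Result: constant -> 44

44


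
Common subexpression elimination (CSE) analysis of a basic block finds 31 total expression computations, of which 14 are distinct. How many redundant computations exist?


CSE count = total expressions - unique expressions
= 31 - 14 = 17

17


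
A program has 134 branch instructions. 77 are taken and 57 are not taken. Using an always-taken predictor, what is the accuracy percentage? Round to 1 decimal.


Predictor: always-taken
Correct predictions = 77
Accuracy = 77 / 134 * 100 = 57.5%

57.5


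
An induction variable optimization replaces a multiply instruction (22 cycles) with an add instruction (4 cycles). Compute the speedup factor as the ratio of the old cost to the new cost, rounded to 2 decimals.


Ratio = mult_cost / add_cost = 22 / 4 = 5.5

5.5


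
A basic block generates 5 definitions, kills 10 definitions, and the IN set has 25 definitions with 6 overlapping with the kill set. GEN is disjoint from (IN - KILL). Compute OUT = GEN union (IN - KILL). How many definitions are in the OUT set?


IN - KILL: 25 - 6 = 19 surviving definitions
OUT = GEN + surviving = 5 + 19 = 24

24


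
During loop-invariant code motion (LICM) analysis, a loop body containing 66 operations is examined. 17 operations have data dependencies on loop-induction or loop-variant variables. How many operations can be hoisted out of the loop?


Invariant candidates = total - loop-dependent
= 66 - 17 = 49

49


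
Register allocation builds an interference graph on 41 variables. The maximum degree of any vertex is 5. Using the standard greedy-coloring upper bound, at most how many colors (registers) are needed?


Greedy coloring never needs more than (max_degree + 1) colors: when coloring a vertex, at most max_degree neighbors are already colored.
Upper bound = 5 + 1 = 6

6


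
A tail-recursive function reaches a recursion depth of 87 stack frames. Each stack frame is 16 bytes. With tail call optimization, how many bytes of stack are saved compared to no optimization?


Without TCO: 87 * 16 = 1392 bytes
With TCO: reuse 1 frame = 16 bytes
Savings = 1392 - 16 = 1376

1376


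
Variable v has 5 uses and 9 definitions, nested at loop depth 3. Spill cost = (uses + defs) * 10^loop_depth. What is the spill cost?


uses + defs = 5 + 9 = 14
10^3 = 1000
Spill cost = 14 * 1000 = 14000

14000


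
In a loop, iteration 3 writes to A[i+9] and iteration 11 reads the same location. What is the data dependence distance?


Distance = read iteration - write iteration
= 11 - 3 = 8

8


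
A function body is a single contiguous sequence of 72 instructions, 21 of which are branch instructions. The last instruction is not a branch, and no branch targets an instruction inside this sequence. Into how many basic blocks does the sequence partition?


With no in-sequence branch targets, the leaders are the first instruction plus the instruction after each branch.
Number of basic blocks = branches + 1
= 21 + 1 = 22

22


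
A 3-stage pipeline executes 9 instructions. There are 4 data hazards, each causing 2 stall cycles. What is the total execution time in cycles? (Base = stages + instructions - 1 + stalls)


Base cycles = 3 + 9 - 1 = 11
Total stalls = 4 * 2 = 8
Total = 11 + 8 = 19

19


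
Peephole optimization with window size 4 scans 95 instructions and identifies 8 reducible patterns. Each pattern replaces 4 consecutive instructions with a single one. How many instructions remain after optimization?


Each match removes 3 instructions.
Total removed = 8 * 3 = 24
Remaining = 95 - 24 = 71

71


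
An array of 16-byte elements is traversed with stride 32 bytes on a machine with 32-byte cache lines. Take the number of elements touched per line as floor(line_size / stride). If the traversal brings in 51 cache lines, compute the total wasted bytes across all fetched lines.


Elements per line = floor(32 / 32) = 1
Bytes used per line = 1 * 16 = 16
Wasted per line = 32 - 16 = 16
Total wasted = 16 * 51 = 816

816


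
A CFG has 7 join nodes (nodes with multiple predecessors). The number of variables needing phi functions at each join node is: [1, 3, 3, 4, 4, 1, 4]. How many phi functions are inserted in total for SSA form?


Total phi functions = sum of phi functions at each join node
= 1 + 3 + 3 + 4 + 4 + 1 + 4 = 20

20


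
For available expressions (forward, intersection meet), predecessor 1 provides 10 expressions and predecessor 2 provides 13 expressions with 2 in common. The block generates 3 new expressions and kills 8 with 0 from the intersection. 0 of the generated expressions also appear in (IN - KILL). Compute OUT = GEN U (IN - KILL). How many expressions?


IN = intersection of predecessors = 2
IN - KILL = 2 - 0 = 2
|OUT| = |GEN| + |IN - KILL| - |GEN ∩ (IN - KILL)| = 3 + 2 - 0 = 5

5


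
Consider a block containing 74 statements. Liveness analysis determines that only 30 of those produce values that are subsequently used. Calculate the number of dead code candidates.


Dead code = total statements - live definitions
= 74 - 30 = 44

44


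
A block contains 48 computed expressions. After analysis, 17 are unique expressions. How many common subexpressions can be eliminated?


CSE count = total expressions - unique expressions
= 48 - 17 = 31

31


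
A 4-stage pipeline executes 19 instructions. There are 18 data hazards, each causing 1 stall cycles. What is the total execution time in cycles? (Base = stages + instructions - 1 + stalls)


Base cycles = 4 + 19 - 1 = 22
Total stalls = 18 * 1 = 18
Total = 22 + 18 = 40

40


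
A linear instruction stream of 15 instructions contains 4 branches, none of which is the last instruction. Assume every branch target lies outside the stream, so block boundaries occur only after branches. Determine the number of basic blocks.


With no in-sequence branch targets, the leaders are the first instruction plus the instruction after each branch.
Number of basic blocks = branches + 1
= 4 + 1 = 5

5


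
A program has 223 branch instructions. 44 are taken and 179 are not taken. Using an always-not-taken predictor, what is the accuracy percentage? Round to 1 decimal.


Predictor: always-not-taken
Correct predictions = 179
Accuracy = 179 / 223 * 100 = 80.3%

80.3


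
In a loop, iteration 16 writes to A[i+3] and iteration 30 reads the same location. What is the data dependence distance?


Distance = read iteration - write iteration
= 30 - 16 = 14

14


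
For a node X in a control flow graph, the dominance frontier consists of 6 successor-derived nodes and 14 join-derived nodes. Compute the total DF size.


DF(X) = direct successor contributions + join point contributions
= 6 + 14 = 20

20


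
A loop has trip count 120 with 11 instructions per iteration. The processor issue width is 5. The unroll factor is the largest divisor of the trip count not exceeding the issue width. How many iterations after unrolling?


Largest divisor of 120 <= 5 is 5
New iterations = 120 / 5 = 24

24


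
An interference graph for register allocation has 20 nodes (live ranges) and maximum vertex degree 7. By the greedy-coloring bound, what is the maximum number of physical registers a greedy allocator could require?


Greedy coloring never needs more than (max_degree + 1) colors: when coloring a vertex, at most max_degree neighbors are already colored.
Upper bound = 7 + 1 = 8

8


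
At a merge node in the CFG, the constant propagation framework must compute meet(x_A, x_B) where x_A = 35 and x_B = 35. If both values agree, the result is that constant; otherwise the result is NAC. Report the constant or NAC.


Meet operation: if both paths give the same constant, result is that constant; if they differ, result is NAC (not-a-constant).
Path A: 35, Path B: 35 -> equal
Result: constant -> 35

35


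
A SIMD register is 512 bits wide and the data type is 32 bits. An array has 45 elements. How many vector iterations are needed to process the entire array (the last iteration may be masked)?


Width = 512 / 32 = 16 elements per vector op
Iterations = ceil(45 / 16) = 3

3


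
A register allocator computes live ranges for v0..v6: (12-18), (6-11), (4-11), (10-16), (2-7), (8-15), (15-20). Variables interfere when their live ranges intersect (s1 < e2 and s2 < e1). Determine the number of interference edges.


Check all pairs for overlapping intervals.
Two intervals (s1,e1) and (s2,e2) overlap if s1 < e2 and s2 < e1.
v0 (12-18) vs v1..v6: overlaps v3, v5, v6 -> 3
v1 (6-11) vs v2..v6: overlaps v2, v3, v4, v5 -> 4
v2 (4-11) vs v3..v6: overlaps v3, v4, v5 -> 3
v3 (10-16) vs v4..v6: overlaps v5, v6 -> 2
v4 (2-7) vs v5..v6: overlaps none -> 0
v5 (8-15) vs v6: overlaps none -> 0
Total overlapping pairs = 3 + 4 + 3 + 2 + 0 + 0 = 12

12


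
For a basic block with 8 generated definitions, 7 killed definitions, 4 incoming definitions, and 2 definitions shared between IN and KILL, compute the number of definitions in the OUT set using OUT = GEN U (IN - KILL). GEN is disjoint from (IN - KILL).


IN - KILL: 4 - 2 = 2 surviving definitions
OUT = GEN + surviving = 8 + 2 = 10

10


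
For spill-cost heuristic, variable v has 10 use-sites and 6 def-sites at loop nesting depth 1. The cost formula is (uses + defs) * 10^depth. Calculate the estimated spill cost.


uses + defs = 10 + 6 = 16
10^1 = 10
Spill cost = 16 * 10 = 160

160


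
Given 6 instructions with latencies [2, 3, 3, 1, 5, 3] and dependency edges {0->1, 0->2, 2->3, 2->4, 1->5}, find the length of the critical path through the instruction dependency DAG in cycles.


Compute longest path through dependency graph: dist(Ik) = max over predecessors of dist + latency(Ik).
dist(I0) = latency 2 = 2
dist(I1) = dist(I0) + 3 = 2 + 3 = 5
dist(I2) = dist(I0) + 3 = 2 + 3 = 5
dist(I3) = dist(I2) + 1 = 5 + 1 = 6
dist(I4) = dist(I2) + 5 = 5 + 5 = 10
dist(I5) = dist(I1) + 3 = 5 + 3 = 8
Critical path = max dist = 10

10


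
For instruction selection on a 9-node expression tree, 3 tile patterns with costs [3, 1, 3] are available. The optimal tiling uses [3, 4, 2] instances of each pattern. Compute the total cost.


Total cost = sum(count_i * cost_i)
= 3*3 + 4*1 + 2*3
= 19

19


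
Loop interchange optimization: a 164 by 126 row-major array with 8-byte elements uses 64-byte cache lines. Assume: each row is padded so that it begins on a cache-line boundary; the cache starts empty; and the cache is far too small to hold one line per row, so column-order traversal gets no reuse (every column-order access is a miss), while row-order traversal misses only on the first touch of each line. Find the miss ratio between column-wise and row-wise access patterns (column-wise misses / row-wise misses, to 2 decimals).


Each row occupies 126 * 8 = 1008 bytes and starts on a line boundary, so it spans ceil(1008 / 64) = 16 cache lines.
Row-major traversal misses (one per line touched): 164 * ceil(126 * 8 / 64) = 2624
Column-major traversal misses (no reuse, every access misses): 164 * 126 = 20664
Ratio = 20664 / 2624 = 7.88

7.88


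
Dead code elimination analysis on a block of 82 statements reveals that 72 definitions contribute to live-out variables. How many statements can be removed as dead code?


Dead code = total statements - live definitions
= 82 - 72 = 10

10


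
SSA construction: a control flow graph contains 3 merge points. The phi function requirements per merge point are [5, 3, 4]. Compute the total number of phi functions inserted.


Total phi functions = sum of phi functions at each join node
= 5 + 3 + 4 = 12

12


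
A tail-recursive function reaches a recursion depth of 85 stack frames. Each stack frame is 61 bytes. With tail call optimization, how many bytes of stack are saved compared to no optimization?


Without TCO: 85 * 61 = 5185 bytes
With TCO: reuse 1 frame = 61 bytes
Savings = 5185 - 61 = 5124

5124


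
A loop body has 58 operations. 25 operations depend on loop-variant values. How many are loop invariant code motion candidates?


Invariant candidates = total - loop-dependent
= 58 - 25 = 33

33


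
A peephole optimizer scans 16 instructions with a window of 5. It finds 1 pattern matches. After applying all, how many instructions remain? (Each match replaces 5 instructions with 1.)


Each match removes 4 instructions.
Total removed = 1 * 4 = 4
Remaining = 16 - 4 = 12

12


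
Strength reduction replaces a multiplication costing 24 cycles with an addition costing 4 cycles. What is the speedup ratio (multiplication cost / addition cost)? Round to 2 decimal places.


Ratio = mult_cost / add_cost = 24 / 4 = 6.0

6.0


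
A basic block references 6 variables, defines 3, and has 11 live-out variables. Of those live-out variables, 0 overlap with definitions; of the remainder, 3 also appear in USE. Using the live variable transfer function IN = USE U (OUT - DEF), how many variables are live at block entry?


OUT - DEF: 11 - 0 = 11
|IN| = |USE| + |OUT - DEF| - |USE ∩ (OUT - DEF)| = 6 + 11 - 3 = 14

14


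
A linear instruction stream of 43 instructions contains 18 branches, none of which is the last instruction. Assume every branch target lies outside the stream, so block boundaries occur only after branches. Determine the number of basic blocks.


With no in-sequence branch targets, the leaders are the first instruction plus the instruction after each branch.
Number of basic blocks = branches + 1
= 18 + 1 = 19

19


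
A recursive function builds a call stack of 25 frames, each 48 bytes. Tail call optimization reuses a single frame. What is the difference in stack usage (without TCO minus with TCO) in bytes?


Without TCO: 25 * 48 = 1200 bytes
With TCO: reuse 1 frame = 48 bytes
Savings = 1200 - 48 = 1152

1152


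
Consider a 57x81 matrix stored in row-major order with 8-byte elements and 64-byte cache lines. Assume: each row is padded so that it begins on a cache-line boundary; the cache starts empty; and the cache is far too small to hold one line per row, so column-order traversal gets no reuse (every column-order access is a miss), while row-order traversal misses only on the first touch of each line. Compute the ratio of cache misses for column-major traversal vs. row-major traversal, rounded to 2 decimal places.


Each row occupies 81 * 8 = 648 bytes and starts on a line boundary, so it spans ceil(648 / 64) = 11 cache lines.
Row-major traversal misses (one per line touched): 57 * ceil(81 * 8 / 64) = 627
Column-major traversal misses (no reuse, every access misses): 57 * 81 = 4617
Ratio = 4617 / 627 = 7.36

7.36


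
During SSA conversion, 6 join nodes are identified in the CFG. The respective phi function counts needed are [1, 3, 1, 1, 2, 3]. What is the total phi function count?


Total phi functions = sum of phi functions at each join node
= 1 + 3 + 1 + 1 + 2 + 3 = 11

11


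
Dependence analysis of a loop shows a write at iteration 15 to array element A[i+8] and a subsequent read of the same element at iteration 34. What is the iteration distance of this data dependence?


Distance = read iteration - write iteration
= 34 - 15 = 19

19


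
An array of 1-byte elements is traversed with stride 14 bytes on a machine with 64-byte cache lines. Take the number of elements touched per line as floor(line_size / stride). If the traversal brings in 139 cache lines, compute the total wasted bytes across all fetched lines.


Elements per line = floor(64 / 14) = 4
Bytes used per line = 4 * 1 = 4
Wasted per line = 64 - 4 = 60
Total wasted = 60 * 139 = 8340

8340


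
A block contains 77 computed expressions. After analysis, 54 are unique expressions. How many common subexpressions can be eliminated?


CSE count = total expressions - unique expressions
= 77 - 54 = 23

23


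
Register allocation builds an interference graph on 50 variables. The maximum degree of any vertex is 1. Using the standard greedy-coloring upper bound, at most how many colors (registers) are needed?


Greedy coloring never needs more than (max_degree + 1) colors: when coloring a vertex, at most max_degree neighbors are already colored.
Upper bound = 1 + 1 = 2

2


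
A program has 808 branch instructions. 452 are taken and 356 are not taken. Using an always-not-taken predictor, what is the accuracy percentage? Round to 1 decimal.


Predictor: always-not-taken
Correct predictions = 356
Accuracy = 356 / 808 * 100 = 44.1%

44.1


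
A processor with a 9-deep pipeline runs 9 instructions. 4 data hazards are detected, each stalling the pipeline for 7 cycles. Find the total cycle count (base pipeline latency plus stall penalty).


Base cycles = 9 + 9 - 1 = 17
Total stalls = 4 * 7 = 28
Total = 17 + 28 = 45

45


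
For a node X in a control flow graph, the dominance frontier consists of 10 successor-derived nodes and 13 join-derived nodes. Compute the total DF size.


DF(X) = direct successor contributions + join point contributions
= 10 + 13 = 23

23


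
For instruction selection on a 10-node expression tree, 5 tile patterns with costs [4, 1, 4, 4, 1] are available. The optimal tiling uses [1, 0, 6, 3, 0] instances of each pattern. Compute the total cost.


Total cost = sum(count_i * cost_i)
= 1*4 + 0*1 + 6*4 + 3*4 + 0*1
= 40

40


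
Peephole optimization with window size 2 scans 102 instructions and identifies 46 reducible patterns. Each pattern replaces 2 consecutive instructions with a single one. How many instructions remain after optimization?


Each match removes 1 instructions.
Total removed = 46 * 1 = 46
Remaining = 102 - 46 = 56

56


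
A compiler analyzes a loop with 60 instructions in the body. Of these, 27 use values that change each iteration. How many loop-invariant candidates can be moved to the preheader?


Invariant candidates = total - loop-dependent
= 60 - 27 = 33

33


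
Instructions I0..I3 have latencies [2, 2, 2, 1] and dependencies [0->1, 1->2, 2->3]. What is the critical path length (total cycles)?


Compute longest path through dependency graph: dist(Ik) = max over predecessors of dist + latency(Ik).
dist(I0) = latency 2 = 2
dist(I1) = dist(I0) + 2 = 2 + 2 = 4
dist(I2) = dist(I1) + 2 = 4 + 2 = 6
dist(I3) = dist(I2) + 1 = 6 + 1 = 7
Critical path = max dist = 7

7


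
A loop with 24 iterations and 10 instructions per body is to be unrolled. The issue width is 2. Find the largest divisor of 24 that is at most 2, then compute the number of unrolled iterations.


Largest divisor of 24 <= 2 is 2
New iterations = 24 / 2 = 12

12


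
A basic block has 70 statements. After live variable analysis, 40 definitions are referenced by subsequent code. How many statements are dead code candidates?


Dead code = total statements - live definitions
= 70 - 40 = 30

30


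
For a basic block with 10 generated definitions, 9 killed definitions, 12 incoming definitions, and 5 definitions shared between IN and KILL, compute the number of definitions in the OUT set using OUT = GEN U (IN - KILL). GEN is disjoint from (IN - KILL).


IN - KILL: 12 - 5 = 7 surviving definitions
OUT = GEN + surviving = 10 + 7 = 17

17


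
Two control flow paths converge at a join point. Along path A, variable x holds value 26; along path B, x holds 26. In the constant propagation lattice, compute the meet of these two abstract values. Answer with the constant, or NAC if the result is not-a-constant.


Meet operation: if both paths give the same constant, result is that constant; if they differ, result is NAC (not-a-constant).
Path A: 26, Path B: 26 -> equal
Result: constant -> 26

26


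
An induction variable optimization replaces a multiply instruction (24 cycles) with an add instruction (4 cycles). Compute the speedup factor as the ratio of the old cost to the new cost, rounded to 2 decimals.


Ratio = mult_cost / add_cost = 24 / 4 = 6.0

6.0


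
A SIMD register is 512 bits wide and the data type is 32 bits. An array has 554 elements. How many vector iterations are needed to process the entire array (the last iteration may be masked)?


Width = 512 / 32 = 16 elements per vector op
Iterations = ceil(554 / 16) = 35

35


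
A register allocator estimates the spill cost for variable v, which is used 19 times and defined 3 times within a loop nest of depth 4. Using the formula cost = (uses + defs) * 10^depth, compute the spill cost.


uses + defs = 19 + 3 = 22
10^4 = 10000
Spill cost = 22 * 10000 = 220000

220000


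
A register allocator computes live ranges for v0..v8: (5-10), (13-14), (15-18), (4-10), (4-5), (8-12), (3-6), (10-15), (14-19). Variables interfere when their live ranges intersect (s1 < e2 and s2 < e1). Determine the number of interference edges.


Check all pairs for overlapping intervals.
Two intervals (s1,e1) and (s2,e2) overlap if s1 < e2 and s2 < e1.
v0 (5-10) vs v1..v8: overlaps v3, v5, v6 -> 3
v1 (13-14) vs v2..v8: overlaps v7 -> 1
v2 (15-18) vs v3..v8: overlaps v8 -> 1
v3 (4-10) vs v4..v8: overlaps v4, v5, v6 -> 3
v4 (4-5) vs v5..v8: overlaps v6 -> 1
v5 (8-12) vs v6..v8: overlaps v7 -> 1
v6 (3-6) vs v7..v8: overlaps none -> 0
v7 (10-15) vs v8: overlaps v8 -> 1
Total overlapping pairs = 3 + 1 + 1 + 3 + 1 + 1 + 0 + 1 = 11

11


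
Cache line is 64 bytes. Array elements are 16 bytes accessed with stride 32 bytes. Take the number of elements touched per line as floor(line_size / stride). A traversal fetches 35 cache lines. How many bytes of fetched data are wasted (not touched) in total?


Elements per line = floor(64 / 32) = 2
Bytes used per line = 2 * 16 = 32
Wasted per line = 64 - 32 = 32
Total wasted = 32 * 35 = 1120

1120


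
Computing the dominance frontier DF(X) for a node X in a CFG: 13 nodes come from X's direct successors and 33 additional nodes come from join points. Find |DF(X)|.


DF(X) = direct successor contributions + join point contributions
= 13 + 33 = 46

46


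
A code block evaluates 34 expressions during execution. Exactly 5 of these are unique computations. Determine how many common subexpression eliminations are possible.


CSE count = total expressions - unique expressions
= 34 - 5 = 29

29


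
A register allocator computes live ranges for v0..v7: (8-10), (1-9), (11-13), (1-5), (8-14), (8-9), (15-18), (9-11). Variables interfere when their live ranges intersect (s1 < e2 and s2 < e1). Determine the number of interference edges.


Check all pairs for overlapping intervals.
Two intervals (s1,e1) and (s2,e2) overlap if s1 < e2 and s2 < e1.
v0 (8-10) vs v1..v7: overlaps v1, v4, v5, v7 -> 4
v1 (1-9) vs v2..v7: overlaps v3, v4, v5 -> 3
v2 (11-13) vs v3..v7: overlaps v4 -> 1
v3 (1-5) vs v4..v7: overlaps none -> 0
v4 (8-14) vs v5..v7: overlaps v5, v7 -> 2
v5 (8-9) vs v6..v7: overlaps none -> 0
v6 (15-18) vs v7: overlaps none -> 0
Total overlapping pairs = 4 + 3 + 1 + 0 + 2 + 0 + 0 = 10

10


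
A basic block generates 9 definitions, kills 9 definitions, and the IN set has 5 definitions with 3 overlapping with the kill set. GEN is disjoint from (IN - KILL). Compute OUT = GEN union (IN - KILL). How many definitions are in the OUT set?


IN - KILL: 5 - 3 = 2 surviving definitions
OUT = GEN + surviving = 9 + 2 = 11

11


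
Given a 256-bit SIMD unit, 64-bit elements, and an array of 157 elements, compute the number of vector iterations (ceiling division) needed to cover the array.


Width = 256 / 64 = 4 elements per vector op
Iterations = ceil(157 / 4) = 40

40


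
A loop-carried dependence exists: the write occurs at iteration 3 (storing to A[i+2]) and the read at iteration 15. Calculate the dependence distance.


Distance = read iteration - write iteration
= 15 - 3 = 12

12


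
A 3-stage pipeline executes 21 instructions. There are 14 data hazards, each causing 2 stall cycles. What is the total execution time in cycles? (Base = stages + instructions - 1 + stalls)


Base cycles = 3 + 21 - 1 = 23
Total stalls = 14 * 2 = 28
Total = 23 + 28 = 51

51


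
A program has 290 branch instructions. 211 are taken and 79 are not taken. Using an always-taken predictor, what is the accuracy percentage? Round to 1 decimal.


Predictor: always-taken
Correct predictions = 211
Accuracy = 211 / 290 * 100 = 72.8%

72.8


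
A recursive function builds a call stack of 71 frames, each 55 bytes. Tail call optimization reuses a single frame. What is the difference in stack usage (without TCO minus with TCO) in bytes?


Without TCO: 71 * 55 = 3905 bytes
With TCO: reuse 1 frame = 55 bytes
Savings = 3905 - 55 = 3850

3850


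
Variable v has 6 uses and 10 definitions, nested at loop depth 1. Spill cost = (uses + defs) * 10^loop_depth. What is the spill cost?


uses + defs = 6 + 10 = 16
10^1 = 10
Spill cost = 16 * 10 = 160

160


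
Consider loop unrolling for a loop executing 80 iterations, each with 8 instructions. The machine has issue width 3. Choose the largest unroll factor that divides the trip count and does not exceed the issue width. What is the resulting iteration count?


Largest divisor of 80 <= 3 is 2
New iterations = 80 / 2 = 40

40


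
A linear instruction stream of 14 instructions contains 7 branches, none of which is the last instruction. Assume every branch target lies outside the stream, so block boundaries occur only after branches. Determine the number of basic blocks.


With no in-sequence branch targets, the leaders are the first instruction plus the instruction after each branch.
Number of basic blocks = branches + 1
= 7 + 1 = 8

8


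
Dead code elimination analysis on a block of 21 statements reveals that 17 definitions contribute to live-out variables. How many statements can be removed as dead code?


Dead code = total statements - live definitions
= 21 - 17 = 4

4


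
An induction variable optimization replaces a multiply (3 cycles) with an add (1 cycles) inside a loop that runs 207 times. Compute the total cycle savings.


Per-iteration saving = 3 - 1 = 2
Total saved = 207 * 2 = 414

414


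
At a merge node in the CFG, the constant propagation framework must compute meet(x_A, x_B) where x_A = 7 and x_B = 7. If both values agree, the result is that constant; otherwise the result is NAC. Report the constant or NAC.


Meet operation: if both paths give the same constant, result is that constant; if they differ, result is NAC (not-a-constant).
Path A: 7, Path B: 7 -> equal
Result: constant -> 7

7


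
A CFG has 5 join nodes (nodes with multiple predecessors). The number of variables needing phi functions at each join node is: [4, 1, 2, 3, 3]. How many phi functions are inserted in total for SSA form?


Total phi functions = sum of phi functions at each join node
= 4 + 1 + 2 + 3 + 3 = 13

13


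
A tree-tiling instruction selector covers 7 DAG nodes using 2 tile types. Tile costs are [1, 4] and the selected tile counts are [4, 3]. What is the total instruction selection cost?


Total cost = sum(count_i * cost_i)
= 4*1 + 3*4
= 16

16


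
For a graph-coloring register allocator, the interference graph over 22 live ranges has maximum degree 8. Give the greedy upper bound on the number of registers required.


Greedy coloring never needs more than (max_degree + 1) colors: when coloring a vertex, at most max_degree neighbors are already colored.
Upper bound = 8 + 1 = 9

9


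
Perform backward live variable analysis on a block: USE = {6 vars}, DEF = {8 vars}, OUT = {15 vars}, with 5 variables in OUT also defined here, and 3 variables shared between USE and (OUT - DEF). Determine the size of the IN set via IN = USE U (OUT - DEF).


OUT - DEF: 15 - 5 = 10
|IN| = |USE| + |OUT - DEF| - |USE ∩ (OUT - DEF)| = 6 + 10 - 3 = 13

13


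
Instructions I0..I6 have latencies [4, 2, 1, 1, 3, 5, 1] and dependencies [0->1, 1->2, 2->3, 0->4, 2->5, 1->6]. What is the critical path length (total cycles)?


Compute longest path through dependency graph: dist(Ik) = max over predecessors of dist + latency(Ik).
dist(I0) = latency 4 = 4
dist(I1) = dist(I0) + 2 = 4 + 2 = 6
dist(I2) = dist(I1) + 1 = 6 + 1 = 7
dist(I3) = dist(I2) + 1 = 7 + 1 = 8
dist(I4) = dist(I0) + 3 = 4 + 3 = 7
dist(I5) = dist(I2) + 5 = 7 + 5 = 12
dist(I6) = dist(I1) + 1 = 6 + 1 = 7
Critical path = max dist = 12

12


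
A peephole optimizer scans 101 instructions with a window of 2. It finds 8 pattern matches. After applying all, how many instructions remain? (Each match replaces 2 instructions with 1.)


Each match removes 1 instructions.
Total removed = 8 * 1 = 8
Remaining = 101 - 8 = 93

93


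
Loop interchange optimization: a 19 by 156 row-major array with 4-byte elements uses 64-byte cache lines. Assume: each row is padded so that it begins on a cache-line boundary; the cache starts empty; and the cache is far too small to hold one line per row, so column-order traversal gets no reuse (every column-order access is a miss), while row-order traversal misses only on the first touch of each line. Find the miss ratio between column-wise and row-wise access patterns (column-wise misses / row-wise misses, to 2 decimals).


Each row occupies 156 * 4 = 624 bytes and starts on a line boundary, so it spans ceil(624 / 64) = 10 cache lines.
Row-major traversal misses (one per line touched): 19 * ceil(156 * 4 / 64) = 190
Column-major traversal misses (no reuse, every access misses): 19 * 156 = 2964
Ratio = 2964 / 190 = 15.6

15.6


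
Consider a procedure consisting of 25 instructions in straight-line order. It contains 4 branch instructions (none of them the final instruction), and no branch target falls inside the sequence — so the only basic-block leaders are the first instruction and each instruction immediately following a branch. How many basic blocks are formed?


With no in-sequence branch targets, the leaders are the first instruction plus the instruction after each branch.
Number of basic blocks = branches + 1
= 4 + 1 = 5

5


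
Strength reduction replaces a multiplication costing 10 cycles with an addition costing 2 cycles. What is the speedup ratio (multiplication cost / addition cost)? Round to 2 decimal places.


Ratio = mult_cost / add_cost = 10 / 2 = 5.0

5.0


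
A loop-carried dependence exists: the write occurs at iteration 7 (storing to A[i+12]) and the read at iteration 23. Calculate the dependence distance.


Distance = read iteration - write iteration
= 23 - 7 = 16

16


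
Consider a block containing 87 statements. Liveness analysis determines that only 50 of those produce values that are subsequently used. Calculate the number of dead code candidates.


Dead code = total statements - live definitions
= 87 - 50 = 37

37


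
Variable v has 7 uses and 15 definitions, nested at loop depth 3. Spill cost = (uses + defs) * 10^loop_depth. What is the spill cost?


uses + defs = 7 + 15 = 22
10^3 = 1000
Spill cost = 22 * 1000 = 22000

22000


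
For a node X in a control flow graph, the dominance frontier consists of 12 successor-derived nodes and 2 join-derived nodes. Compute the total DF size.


DF(X) = direct successor contributions + join point contributions
= 12 + 2 = 14

14


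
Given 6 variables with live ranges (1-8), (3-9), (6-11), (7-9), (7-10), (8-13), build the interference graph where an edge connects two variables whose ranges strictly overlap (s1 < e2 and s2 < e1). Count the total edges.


Check all pairs for overlapping intervals.
Two intervals (s1,e1) and (s2,e2) overlap if s1 < e2 and s2 < e1.
v0 (1-8) vs v1..v5: overlaps v1, v2, v3, v4 -> 4
v1 (3-9) vs v2..v5: overlaps v2, v3, v4, v5 -> 4
v2 (6-11) vs v3..v5: overlaps v3, v4, v5 -> 3
v3 (7-9) vs v4..v5: overlaps v4, v5 -> 2
v4 (7-10) vs v5: overlaps v5 -> 1
Total overlapping pairs = 4 + 4 + 3 + 2 + 1 = 14

14


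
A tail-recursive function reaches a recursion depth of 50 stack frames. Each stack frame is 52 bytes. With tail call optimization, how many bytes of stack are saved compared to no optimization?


Without TCO: 50 * 52 = 2600 bytes
With TCO: reuse 1 frame = 52 bytes
Savings = 2600 - 52 = 2548

2548


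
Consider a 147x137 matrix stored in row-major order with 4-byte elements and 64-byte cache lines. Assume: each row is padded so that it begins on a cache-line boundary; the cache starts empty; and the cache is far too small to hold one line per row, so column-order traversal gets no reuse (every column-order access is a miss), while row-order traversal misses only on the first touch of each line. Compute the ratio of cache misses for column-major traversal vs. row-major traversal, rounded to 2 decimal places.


Each row occupies 137 * 4 = 548 bytes and starts on a line boundary, so it spans ceil(548 / 64) = 9 cache lines.
Row-major traversal misses (one per line touched): 147 * ceil(137 * 4 / 64) = 1323
Column-major traversal misses (no reuse, every access misses): 147 * 137 = 20139
Ratio = 20139 / 1323 = 15.22

15.22


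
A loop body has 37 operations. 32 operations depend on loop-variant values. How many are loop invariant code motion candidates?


Invariant candidates = total - loop-dependent
= 37 - 32 = 5

5


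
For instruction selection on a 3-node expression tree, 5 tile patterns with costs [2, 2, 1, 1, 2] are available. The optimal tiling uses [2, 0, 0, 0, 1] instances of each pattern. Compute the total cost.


Total cost = sum(count_i * cost_i)
= 2*2 + 0*2 + 0*1 + 0*1 + 1*2
= 6

6


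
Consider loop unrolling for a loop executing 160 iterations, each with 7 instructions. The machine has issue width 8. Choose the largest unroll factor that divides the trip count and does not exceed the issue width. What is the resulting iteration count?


Largest divisor of 160 <= 8 is 8
New iterations = 160 / 8 = 20

20


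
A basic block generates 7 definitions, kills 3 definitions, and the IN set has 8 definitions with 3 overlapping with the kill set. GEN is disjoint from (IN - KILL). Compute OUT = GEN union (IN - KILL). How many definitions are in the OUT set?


IN - KILL: 8 - 3 = 5 surviving definitions
OUT = GEN + surviving = 7 + 5 = 12

12


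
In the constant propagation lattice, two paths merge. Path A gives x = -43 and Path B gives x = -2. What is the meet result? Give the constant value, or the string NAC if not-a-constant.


Meet operation: if both paths give the same constant, result is that constant; if they differ, result is NAC (not-a-constant).
Path A: -43, Path B: -2 -> differ
Result: not-a-constant -> NAC

NAC


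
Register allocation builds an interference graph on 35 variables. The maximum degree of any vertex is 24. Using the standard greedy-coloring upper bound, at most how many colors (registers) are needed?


Greedy coloring never needs more than (max_degree + 1) colors: when coloring a vertex, at most max_degree neighbors are already colored.
Upper bound = 24 + 1 = 25

25


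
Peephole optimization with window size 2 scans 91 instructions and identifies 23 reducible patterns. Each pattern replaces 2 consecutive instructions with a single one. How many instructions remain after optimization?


Each match removes 1 instructions.
Total removed = 23 * 1 = 23
Remaining = 91 - 23 = 68

68


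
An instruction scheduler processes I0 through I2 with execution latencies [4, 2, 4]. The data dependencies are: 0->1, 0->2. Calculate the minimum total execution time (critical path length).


Compute longest path through dependency graph: dist(Ik) = max over predecessors of dist + latency(Ik).
dist(I0) = latency 4 = 4
dist(I1) = dist(I0) + 2 = 4 + 2 = 6
dist(I2) = dist(I0) + 4 = 4 + 4 = 8
Critical path = max dist = 8

8


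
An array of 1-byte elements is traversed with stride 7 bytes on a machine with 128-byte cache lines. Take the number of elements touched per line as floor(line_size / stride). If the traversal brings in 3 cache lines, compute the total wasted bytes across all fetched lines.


Elements per line = floor(128 / 7) = 18
Bytes used per line = 18 * 1 = 18
Wasted per line = 128 - 18 = 110
Total wasted = 110 * 3 = 330

330


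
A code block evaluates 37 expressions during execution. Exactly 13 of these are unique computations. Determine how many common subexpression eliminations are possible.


CSE count = total expressions - unique expressions
= 37 - 13 = 24

24


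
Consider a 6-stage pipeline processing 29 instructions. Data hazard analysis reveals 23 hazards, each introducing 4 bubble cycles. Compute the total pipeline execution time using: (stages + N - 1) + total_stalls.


Base cycles = 6 + 29 - 1 = 34
Total stalls = 23 * 4 = 92
Total = 34 + 92 = 126

126


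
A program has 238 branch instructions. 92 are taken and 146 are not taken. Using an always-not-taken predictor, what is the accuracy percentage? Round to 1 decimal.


Predictor: always-not-taken
Correct predictions = 146
Accuracy = 146 / 238 * 100 = 61.3%

61.3


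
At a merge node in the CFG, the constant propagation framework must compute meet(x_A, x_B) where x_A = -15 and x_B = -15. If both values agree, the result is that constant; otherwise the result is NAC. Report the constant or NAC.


Meet operation: if both paths give the same constant, result is that constant; if they differ, result is NAC (not-a-constant).
Path A: -15, Path B: -15 -> equal
Result: constant -> -15

-15


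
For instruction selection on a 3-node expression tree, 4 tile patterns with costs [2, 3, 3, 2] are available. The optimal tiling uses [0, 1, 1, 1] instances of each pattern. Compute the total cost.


Total cost = sum(count_i * cost_i)
= 0*2 + 1*3 + 1*3 + 1*2
= 8

8


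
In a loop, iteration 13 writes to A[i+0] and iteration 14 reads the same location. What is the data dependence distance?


Distance = read iteration - write iteration
= 14 - 13 = 1

1


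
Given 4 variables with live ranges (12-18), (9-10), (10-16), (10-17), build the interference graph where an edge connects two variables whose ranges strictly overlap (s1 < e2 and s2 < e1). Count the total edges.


Check all pairs for overlapping intervals.
Two intervals (s1,e1) and (s2,e2) overlap if s1 < e2 and s2 < e1.
v0 (12-18) vs v1..v3: overlaps v2, v3 -> 2
v1 (9-10) vs v2..v3: overlaps none -> 0
v2 (10-16) vs v3: overlaps v3 -> 1
Total overlapping pairs = 2 + 0 + 1 = 3

3
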